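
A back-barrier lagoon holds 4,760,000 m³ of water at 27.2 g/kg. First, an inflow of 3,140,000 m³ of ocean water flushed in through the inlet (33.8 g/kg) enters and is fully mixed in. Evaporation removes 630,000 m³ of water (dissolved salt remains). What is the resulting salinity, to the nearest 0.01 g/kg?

32.41 g/kg

After mixing: salt = 4,760,000×27.2 + 3,140,000×33.8 = 235,604,000; volume = 7,900,000 m³
After evaporation: salt unchanged = 235,604,000; volume = 7,900,000 − 630,000 = 7,270,000 m³
S = 235,604,000 / 7,270,000 = 32.4077 g/kg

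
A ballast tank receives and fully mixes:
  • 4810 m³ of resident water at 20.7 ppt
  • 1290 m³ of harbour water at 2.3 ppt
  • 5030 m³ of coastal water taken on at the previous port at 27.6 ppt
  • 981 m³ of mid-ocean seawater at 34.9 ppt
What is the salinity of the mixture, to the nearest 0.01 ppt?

Weighted by volume,
salt = 4,810×20.7 + 1,290×2.3 + 5,030×27.6 + 981×34.9 = 99,567 + 2,967 + 138,828 + 34,236.9 = 275,598.9
volume = 4,810 + 1,290 + 5,030 + 981 = 12,111 m³
S = 275,598.9 / 12,111 = 22.7561 ppt

22.76 ppt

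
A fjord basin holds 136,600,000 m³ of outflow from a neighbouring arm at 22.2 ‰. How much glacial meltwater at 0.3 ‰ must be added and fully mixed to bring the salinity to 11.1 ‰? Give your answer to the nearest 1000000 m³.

140000000 m³

Salt balance: 136,600,000×22.2 + V×0.3 = (136,600,000+V)×11.1
3,032,520,000 + 0.3V = 1,516,260,000 + 11.1V
1,516,260,000 = 10.8V
V = 140,394,444.44 m³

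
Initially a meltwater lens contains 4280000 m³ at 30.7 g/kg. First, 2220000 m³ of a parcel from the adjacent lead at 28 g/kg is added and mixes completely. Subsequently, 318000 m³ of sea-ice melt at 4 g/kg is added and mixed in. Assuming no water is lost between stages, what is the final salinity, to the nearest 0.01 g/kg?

28.58 g/kg

Weighted by volume,
Initial salt = 4,280,000×30.7 = 131,396,000
After stage 1: salt = 131,396,000 + 2,220,000×28 = 193,556,000; volume = 6,500,000 m³; S = 29.778 g/kg
After stage 2: salt = 193,556,000 + 318,000×4 = 194,828,000; volume = 6,818,000 m³
S = 194,828,000 / 6,818,000 = 28.5755 g/kg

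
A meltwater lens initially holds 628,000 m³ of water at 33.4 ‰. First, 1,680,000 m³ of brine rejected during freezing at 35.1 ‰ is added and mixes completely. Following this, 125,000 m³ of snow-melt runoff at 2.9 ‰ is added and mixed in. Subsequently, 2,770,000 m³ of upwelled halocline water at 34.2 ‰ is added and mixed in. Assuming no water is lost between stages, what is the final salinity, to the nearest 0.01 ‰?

33.64 ‰

Salt balance:
Initial salt = 628,000×33.4 = 20,975,200
After stage 1: salt = 20,975,200 + 1,680,000×35.1 = 79,943,200; volume = 2,308,000 m³; S = 34.637 ‰
After stage 2: salt = 79,943,200 + 125,000×2.9 = 80,305,700; volume = 2,433,000 m³; S = 33.007 ‰
After stage 3: salt = 80,305,700 + 2,770,000×34.2 = 175,039,700; volume = 5,203,000 m³
S = 175,039,700 / 5,203,000 = 33.6421 ‰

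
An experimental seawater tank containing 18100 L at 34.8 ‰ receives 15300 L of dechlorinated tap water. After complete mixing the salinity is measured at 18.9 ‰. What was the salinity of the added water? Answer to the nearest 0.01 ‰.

Salt balance: 18,100×34.8 + 15,300×S = 33,400×18.9
629,880 + 15,300·S = 631,260
S = (631,260 − 629,880) / 15,300 = 0.0902 ‰

0.09 ‰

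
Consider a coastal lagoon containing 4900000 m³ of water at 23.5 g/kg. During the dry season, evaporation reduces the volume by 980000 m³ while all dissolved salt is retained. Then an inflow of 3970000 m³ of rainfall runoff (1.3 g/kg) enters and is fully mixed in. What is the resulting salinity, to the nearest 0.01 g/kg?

15.25 g/kg

After evaporation: salt = 4,900,000×23.5 = 115,150,000; volume = 4,900,000 − 980,000 = 3,920,000 m³
After mixing: salt = 115,150,000 + 3,970,000×1.3 = 120,311,000; volume = 3,920,000 + 3,970,000 = 7,890,000 m³
S = 120,311,000 / 7,890,000 = 15.2485 g/kg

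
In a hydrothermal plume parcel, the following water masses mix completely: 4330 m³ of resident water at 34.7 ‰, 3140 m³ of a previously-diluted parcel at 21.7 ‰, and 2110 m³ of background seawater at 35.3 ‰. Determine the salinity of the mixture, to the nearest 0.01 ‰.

Salt balance:
salt = 4,330×34.7 + 3,140×21.7 + 2,110×35.3 = 150,251 + 68,138 + 74,483 = 292,872
volume = 4,330 + 3,140 + 2,110 = 9,580 m³
S = 292,872 / 9,580 = 30.5712 ‰

30.57 ‰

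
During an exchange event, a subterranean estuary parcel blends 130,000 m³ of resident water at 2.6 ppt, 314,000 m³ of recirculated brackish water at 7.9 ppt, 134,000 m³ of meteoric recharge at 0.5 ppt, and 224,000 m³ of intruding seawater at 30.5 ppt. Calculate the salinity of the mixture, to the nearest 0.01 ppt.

Salt balance:
salt = 130,000×2.6 + 314,000×7.9 + 134,000×0.5 + 224,000×30.5 = 338,000 + 2,480,600 + 67,000 + 6,832,000 = 9,717,600
volume = 130,000 + 314,000 + 134,000 + 224,000 = 802,000 m³
S = 9,717,600 / 802,000 = 12.1167 ppt

12.12 ppt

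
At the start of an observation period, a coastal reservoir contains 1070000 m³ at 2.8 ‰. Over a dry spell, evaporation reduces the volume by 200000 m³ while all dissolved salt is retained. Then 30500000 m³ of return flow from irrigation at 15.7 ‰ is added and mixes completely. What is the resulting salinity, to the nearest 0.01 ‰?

15.36 ‰

After evaporation: salt = 1,070,000×2.8 = 2,996,000; volume = 1,070,000 − 200,000 = 870,000 m³
After mixing: salt = 2,996,000 + 30,500,000×15.7 = 481,846,000; volume = 870,000 + 30,500,000 = 31,370,000 m³
S = 481,846,000 / 31,370,000 = 15.3601 ‰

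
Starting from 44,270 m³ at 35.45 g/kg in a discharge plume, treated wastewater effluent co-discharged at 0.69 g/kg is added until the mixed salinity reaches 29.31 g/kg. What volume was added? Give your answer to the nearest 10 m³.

Salt balance: 44,270×35.45 + V×0.69 = (44,270+V)×29.31
1,569,371.5 + 0.69V = 1,297,553.7 + 29.31V
271,817.8 = 28.62V
V = 9,497.48 m³

9500 m³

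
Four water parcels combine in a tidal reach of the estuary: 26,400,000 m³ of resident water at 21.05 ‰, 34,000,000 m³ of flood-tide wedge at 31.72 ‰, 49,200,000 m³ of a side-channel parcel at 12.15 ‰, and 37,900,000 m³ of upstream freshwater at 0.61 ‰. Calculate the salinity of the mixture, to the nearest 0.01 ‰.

15.29 ‰

Mass of salt is conserved:
salt = 26,400,000×21.05 + 34,000,000×31.72 + 49,200,000×12.15 + 37,900,000×0.61 = 555,720,000 + 1,078,480,000 + 597,780,000 + 23,119,000 = 2,255,099,000
volume = 26,400,000 + 34,000,000 + 49,200,000 + 37,900,000 = 147,500,000 m³
S = 2,255,099,000 / 147,500,000 = 15.2888 ‰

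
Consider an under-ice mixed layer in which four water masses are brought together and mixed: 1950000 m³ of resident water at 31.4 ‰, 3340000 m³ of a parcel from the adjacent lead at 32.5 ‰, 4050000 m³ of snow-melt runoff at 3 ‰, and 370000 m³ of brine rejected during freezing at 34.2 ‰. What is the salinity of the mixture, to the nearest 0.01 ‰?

Mass of salt is conserved:
salt = 1,950,000×31.4 + 3,340,000×32.5 + 4,050,000×3 + 370,000×34.2 = 61,230,000 + 108,550,000 + 12,150,000 + 12,654,000 = 194,584,000
volume = 1,950,000 + 3,340,000 + 4,050,000 + 370,000 = 9,710,000 m³
S = 194,584,000 / 9,710,000 = 20.0395 ‰

20.04 ‰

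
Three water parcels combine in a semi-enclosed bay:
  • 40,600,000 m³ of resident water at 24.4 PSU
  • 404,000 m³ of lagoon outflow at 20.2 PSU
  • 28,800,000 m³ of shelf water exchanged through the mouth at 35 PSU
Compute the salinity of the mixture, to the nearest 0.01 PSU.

28.75 PSU

Weighted by volume,
salt = 40,600,000×24.4 + 404,000×20.2 + 28,800,000×35 = 990,640,000 + 8,160,800 + 1,008,000,000 = 2,006,800,800
volume = 40,600,000 + 404,000 + 28,800,000 = 69,804,000 m³
S = 2,006,800,800 / 69,804,000 = 28.7491 PSU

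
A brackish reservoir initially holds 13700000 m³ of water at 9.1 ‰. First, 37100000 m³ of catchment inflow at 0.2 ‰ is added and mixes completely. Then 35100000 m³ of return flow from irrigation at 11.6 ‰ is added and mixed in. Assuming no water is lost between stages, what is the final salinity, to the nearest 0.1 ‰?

6.3 ‰

Total salt / total volume:
Initial salt = 13,700,000×9.1 = 124,670,000
After stage 1: salt = 124,670,000 + 37,100,000×0.2 = 132,090,000; volume = 50,800,000 m³; S = 2.6 ‰
After stage 2: salt = 132,090,000 + 35,100,000×11.6 = 539,250,000; volume = 85,900,000 m³
S = 539,250,000 / 85,900,000 = 6.2776 ‰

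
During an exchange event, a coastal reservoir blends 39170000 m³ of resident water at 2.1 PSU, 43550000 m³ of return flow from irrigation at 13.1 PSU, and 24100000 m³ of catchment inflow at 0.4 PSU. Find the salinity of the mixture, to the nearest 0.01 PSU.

Mass of salt is conserved:
salt = 39,170,000×2.1 + 43,550,000×13.1 + 24,100,000×0.4 = 82,257,000 + 570,505,000 + 9,640,000 = 662,402,000
volume = 39,170,000 + 43,550,000 + 24,100,000 = 106,820,000 m³
S = 662,402,000 / 106,820,000 = 6.2011 PSU

6.20 PSU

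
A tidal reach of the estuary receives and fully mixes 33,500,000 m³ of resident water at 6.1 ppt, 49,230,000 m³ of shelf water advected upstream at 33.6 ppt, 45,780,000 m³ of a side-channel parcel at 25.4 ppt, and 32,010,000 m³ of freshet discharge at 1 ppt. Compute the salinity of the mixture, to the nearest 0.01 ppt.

19.02 ppt

By conservation of dissolved salt,
salt = 33,500,000×6.1 + 49,230,000×33.6 + 45,780,000×25.4 + 32,010,000×1 = 204,350,000 + 1,654,128,000 + 1,162,812,000 + 32,010,000 = 3,053,300,000
volume = 33,500,000 + 49,230,000 + 45,780,000 + 32,010,000 = 160,520,000 m³
S = 3,053,300,000 / 160,520,000 = 19.0213 ppt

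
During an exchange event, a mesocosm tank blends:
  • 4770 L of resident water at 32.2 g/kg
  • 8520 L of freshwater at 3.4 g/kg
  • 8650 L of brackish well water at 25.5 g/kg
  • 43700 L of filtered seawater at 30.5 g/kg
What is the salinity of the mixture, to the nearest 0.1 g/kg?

Mass of salt is conserved:
salt = 4,770×32.2 + 8,520×3.4 + 8,650×25.5 + 43,700×30.5 = 153,594 + 28,968 + 220,575 + 1,332,850 = 1,735,987
volume = 4,770 + 8,520 + 8,650 + 43,700 = 65,640 L
S = 1,735,987 / 65,640 = 26.447 g/kg

26.4 g/kg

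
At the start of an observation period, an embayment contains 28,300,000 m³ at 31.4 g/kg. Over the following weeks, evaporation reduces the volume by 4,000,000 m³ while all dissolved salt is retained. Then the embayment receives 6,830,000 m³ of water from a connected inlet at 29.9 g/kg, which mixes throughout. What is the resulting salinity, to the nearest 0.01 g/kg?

35.11 g/kg

After evaporation: salt = 28,300,000×31.4 = 888,620,000; volume = 28,300,000 − 4,000,000 = 24,300,000 m³
After mixing: salt = 888,620,000 + 6,830,000×29.9 = 1,092,837,000; volume = 24,300,000 + 6,830,000 = 31,130,000 m³
S = 1,092,837,000 / 31,130,000 = 35.1056 g/kg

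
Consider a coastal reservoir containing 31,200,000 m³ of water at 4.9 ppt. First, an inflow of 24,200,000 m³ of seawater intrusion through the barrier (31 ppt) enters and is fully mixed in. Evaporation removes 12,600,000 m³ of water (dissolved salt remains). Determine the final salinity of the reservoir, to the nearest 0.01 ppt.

After mixing: salt = 31,200,000×4.9 + 24,200,000×31 = 903,080,000; volume = 55,400,000 m³
After evaporation: salt unchanged = 903,080,000; volume = 55,400,000 − 12,600,000 = 42,800,000 m³
S = 903,080,000 / 42,800,000 = 21.1 ppt

21.10 ppt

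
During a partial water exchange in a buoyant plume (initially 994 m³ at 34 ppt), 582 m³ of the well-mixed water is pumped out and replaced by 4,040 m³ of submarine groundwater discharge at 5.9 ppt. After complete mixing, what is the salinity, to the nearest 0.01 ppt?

8.50 ppt

Remaining after removal: 412 m³ at 34 ppt (salt = 14,008)
After addition: salt = 14,008 + 4,040×5.9 = 37,844; volume = 4,452 m³
S = 37,844 / 4,452 = 8.5004 ppt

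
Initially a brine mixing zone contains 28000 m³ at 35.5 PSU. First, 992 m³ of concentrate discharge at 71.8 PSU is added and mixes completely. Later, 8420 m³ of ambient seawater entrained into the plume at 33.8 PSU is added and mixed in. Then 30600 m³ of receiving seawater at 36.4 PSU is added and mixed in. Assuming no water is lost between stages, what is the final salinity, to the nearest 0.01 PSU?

36.22 PSU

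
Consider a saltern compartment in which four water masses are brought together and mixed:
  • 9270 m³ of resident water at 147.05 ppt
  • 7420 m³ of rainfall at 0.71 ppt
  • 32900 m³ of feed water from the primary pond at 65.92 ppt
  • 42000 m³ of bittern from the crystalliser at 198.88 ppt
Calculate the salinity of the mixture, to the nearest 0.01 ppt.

By conservation of dissolved salt,
salt = 9,270×147.05 + 7,420×0.71 + 32,900×65.92 + 42,000×198.88 = 1,363,153.5 + 5,268.2 + 2,168,768 + 8,352,960 = 11,890,149.7
volume = 9,270 + 7,420 + 32,900 + 42,000 = 91,590 m³
S = 11,890,149.7 / 91,590 = 129.8193 ppt

129.82 ppt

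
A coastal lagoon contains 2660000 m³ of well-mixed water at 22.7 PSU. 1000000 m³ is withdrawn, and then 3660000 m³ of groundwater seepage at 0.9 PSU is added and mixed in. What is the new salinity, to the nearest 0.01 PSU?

7.70 PSU

Remaining after removal: 1,660,000 m³ at 22.7 PSU (salt = 37,682,000)
After addition: salt = 37,682,000 + 3,660,000×0.9 = 40,976,000; volume = 5,320,000 m³
S = 40,976,000 / 5,320,000 = 7.7023 PSU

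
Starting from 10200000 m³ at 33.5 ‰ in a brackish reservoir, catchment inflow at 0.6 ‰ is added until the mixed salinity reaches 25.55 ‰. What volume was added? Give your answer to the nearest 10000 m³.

3250000 m³

Salt balance: 10,200,000×33.5 + V×0.6 = (10,200,000+V)×25.55
341,700,000 + 0.6V = 260,610,000 + 25.55V
81,090,000 = 24.95V
V = 3,250,100.2 m³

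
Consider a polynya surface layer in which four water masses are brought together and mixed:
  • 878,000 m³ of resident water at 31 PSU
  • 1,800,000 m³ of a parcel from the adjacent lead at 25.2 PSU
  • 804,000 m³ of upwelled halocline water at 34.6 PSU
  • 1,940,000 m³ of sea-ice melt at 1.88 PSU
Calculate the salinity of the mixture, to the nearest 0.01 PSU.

Conserving salt mass:
salt = 878,000×31 + 1,800,000×25.2 + 804,000×34.6 + 1,940,000×1.88 = 27,218,000 + 45,360,000 + 27,818,400 + 3,647,200 = 104,043,600
volume = 878,000 + 1,800,000 + 804,000 + 1,940,000 = 5,422,000 m³
S = 104,043,600 / 5,422,000 = 19.1892 PSU

19.19 PSU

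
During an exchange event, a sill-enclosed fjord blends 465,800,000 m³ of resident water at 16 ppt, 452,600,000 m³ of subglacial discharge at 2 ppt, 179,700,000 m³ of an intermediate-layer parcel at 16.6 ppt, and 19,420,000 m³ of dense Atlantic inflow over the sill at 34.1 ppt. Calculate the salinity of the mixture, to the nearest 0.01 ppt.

By conservation of dissolved salt,
salt = 465,800,000×16 + 452,600,000×2 + 179,700,000×16.6 + 19,420,000×34.1 = 7,452,800,000 + 905,200,000 + 2,983,020,000 + 662,222,000 = 12,003,242,000
volume = 465,800,000 + 452,600,000 + 179,700,000 + 19,420,000 = 1,117,520,000 m³
S = 12,003,242,000 / 1,117,520,000 = 10.741 ppt

10.74 ppt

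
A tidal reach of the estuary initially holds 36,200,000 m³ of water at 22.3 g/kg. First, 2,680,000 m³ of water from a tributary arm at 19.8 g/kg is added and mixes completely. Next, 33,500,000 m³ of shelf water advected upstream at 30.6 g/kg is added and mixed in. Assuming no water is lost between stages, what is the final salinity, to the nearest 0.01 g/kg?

26.05 g/kg

By conservation of dissolved salt,
Initial salt = 36,200,000×22.3 = 807,260,000
After stage 1: salt = 807,260,000 + 2,680,000×19.8 = 860,324,000; volume = 38,880,000 m³; S = 22.128 g/kg
After stage 2: salt = 860,324,000 + 33,500,000×30.6 = 1,885,424,000; volume = 72,380,000 m³
S = 1,885,424,000 / 72,380,000 = 26.049 g/kg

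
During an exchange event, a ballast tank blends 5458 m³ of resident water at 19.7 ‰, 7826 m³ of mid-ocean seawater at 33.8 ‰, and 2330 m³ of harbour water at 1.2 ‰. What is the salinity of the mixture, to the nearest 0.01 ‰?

24.01 ‰

Salt balance:
salt = 5,458×19.7 + 7,826×33.8 + 2,330×1.2 = 107,522.6 + 264,518.8 + 2,796 = 374,837.4
volume = 5,458 + 7,826 + 2,330 = 15,614 m³
S = 374,837.4 / 15,614 = 24.0065 ‰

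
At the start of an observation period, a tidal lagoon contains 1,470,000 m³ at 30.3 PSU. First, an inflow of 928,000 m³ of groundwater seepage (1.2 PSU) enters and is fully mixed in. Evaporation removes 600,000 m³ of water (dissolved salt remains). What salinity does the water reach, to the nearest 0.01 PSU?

25.39 PSU

After mixing: salt = 1,470,000×30.3 + 928,000×1.2 = 45,654,600; volume = 2,398,000 m³
After evaporation: salt unchanged = 45,654,600; volume = 2,398,000 − 600,000 = 1,798,000 m³
S = 45,654,600 / 1,798,000 = 25.3919 PSU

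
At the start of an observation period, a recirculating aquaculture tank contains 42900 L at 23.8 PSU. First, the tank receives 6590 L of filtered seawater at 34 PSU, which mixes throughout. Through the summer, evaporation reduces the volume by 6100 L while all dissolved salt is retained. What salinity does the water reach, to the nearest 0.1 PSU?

After mixing: salt = 42,900×23.8 + 6,590×34 = 1,245,080; volume = 49,490 L
After evaporation: salt unchanged = 1,245,080; volume = 49,490 − 6,100 = 43,390 L
S = 1,245,080 / 43,390 = 28.6951 PSU

28.7 PSU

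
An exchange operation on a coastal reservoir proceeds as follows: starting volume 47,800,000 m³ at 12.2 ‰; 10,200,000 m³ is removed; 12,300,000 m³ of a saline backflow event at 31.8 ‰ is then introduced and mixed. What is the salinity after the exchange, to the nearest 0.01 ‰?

17.03 ‰

Remaining after removal: 37,600,000 m³ at 12.2 ‰ (salt = 458,720,000)
After addition: salt = 458,720,000 + 12,300,000×31.8 = 849,860,000; volume = 49,900,000 m³
S = 849,860,000 / 49,900,000 = 17.0313 ‰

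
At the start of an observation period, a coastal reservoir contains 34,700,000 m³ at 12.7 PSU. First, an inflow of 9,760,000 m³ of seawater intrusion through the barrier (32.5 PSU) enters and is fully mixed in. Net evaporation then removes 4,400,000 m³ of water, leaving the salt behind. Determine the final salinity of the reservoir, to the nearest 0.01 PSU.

18.92 PSU

After mixing: salt = 34,700,000×12.7 + 9,760,000×32.5 = 757,890,000; volume = 44,460,000 m³
After evaporation: salt unchanged = 757,890,000; volume = 44,460,000 − 4,400,000 = 40,060,000 m³
S = 757,890,000 / 40,060,000 = 18.9189 PSU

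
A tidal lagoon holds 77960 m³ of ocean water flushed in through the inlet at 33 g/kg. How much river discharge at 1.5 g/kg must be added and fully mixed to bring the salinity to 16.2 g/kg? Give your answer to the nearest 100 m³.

Salt balance: 77,960×33 + V×1.5 = (77,960+V)×16.2
2,572,680 + 1.5V = 1,262,952 + 16.2V
1,309,728 = 14.7V
V = 89,097.14 m³

89100 m³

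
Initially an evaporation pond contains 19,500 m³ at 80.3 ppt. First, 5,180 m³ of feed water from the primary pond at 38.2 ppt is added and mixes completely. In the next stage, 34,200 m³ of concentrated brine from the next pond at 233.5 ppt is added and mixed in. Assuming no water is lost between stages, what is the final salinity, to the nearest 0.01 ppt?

Mass of salt is conserved:
Initial salt = 19,500×80.3 = 1,565,850
After stage 1: salt = 1,565,850 + 5,180×38.2 = 1,763,726; volume = 24,680 m³; S = 71.464 ppt
After stage 2: salt = 1,763,726 + 34,200×233.5 = 9,749,426; volume = 58,880 m³
S = 9,749,426 / 58,880 = 165.5813 ppt

165.58 ppt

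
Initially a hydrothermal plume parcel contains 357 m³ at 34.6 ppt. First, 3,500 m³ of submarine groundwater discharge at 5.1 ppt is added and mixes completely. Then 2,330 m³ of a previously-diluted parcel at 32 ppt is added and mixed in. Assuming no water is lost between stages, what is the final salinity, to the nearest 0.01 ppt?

16.93 ppt

Mass of salt is conserved:
Initial salt = 357×34.6 = 12,352.2
After stage 1: salt = 12,352.2 + 3,500×5.1 = 30,202.2; volume = 3,857 m³; S = 7.83 ppt
After stage 2: salt = 30,202.2 + 2,330×32 = 104,762.2; volume = 6,187 m³
S = 104,762.2 / 6,187 = 16.9326 ppt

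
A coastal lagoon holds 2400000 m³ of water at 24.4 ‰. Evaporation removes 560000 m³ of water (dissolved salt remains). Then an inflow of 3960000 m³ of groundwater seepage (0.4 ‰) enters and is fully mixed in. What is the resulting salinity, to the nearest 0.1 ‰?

After evaporation: salt = 2,400,000×24.4 = 58,560,000; volume = 2,400,000 − 560,000 = 1,840,000 m³
After mixing: salt = 58,560,000 + 3,960,000×0.4 = 60,144,000; volume = 1,840,000 + 3,960,000 = 5,800,000 m³
S = 60,144,000 / 5,800,000 = 10.3697 ‰

10.4 ‰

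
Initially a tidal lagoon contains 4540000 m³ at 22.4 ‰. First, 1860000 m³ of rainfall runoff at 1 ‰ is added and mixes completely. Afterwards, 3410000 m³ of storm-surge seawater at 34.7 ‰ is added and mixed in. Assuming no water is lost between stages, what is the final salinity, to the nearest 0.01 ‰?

Weighted by volume,
Initial salt = 4,540,000×22.4 = 101,696,000
After stage 1: salt = 101,696,000 + 1,860,000×1 = 103,556,000; volume = 6,400,000 m³; S = 16.181 ‰
After stage 2: salt = 103,556,000 + 3,410,000×34.7 = 221,883,000; volume = 9,810,000 m³
S = 221,883,000 / 9,810,000 = 22.618 ‰

22.62 ‰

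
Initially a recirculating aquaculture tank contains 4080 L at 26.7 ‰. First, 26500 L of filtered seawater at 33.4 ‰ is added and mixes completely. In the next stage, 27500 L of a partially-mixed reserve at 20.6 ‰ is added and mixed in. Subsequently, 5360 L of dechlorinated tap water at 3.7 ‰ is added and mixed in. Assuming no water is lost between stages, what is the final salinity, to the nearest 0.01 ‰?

24.91 ‰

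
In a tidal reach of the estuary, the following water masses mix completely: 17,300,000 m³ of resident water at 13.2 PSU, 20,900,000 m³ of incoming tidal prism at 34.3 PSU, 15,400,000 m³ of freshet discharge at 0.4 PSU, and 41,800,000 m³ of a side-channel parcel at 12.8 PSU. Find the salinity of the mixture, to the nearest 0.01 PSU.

Total salt / total volume:
salt = 17,300,000×13.2 + 20,900,000×34.3 + 15,400,000×0.4 + 41,800,000×12.8 = 228,360,000 + 716,870,000 + 6,160,000 + 535,040,000 = 1,486,430,000
volume = 17,300,000 + 20,900,000 + 15,400,000 + 41,800,000 = 95,400,000 m³
S = 1,486,430,000 / 95,400,000 = 15.581 PSU

15.58 PSU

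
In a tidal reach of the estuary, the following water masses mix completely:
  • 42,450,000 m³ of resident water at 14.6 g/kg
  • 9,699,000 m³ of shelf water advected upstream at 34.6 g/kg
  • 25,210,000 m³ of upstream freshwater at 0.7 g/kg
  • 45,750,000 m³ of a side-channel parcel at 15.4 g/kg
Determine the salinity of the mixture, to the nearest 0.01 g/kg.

13.63 g/kg

Mass of salt is conserved:
salt = 42,450,000×14.6 + 9,699,000×34.6 + 25,210,000×0.7 + 45,750,000×15.4 = 619,770,000 + 335,585,400 + 17,647,000 + 704,550,000 = 1,677,552,400
volume = 42,450,000 + 9,699,000 + 25,210,000 + 45,750,000 = 123,109,000 m³
S = 1,677,552,400 / 123,109,000 = 13.6266 g/kg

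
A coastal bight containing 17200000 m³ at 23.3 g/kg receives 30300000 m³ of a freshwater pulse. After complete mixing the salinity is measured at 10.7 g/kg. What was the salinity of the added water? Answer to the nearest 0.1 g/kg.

3.5 g/kg

Salt balance: 17,200,000×23.3 + 30,300,000×S = 47,500,000×10.7
400,760,000 + 30,300,000·S = 508,250,000
S = (508,250,000 − 400,760,000) / 30,300,000 = 3.5475 g/kg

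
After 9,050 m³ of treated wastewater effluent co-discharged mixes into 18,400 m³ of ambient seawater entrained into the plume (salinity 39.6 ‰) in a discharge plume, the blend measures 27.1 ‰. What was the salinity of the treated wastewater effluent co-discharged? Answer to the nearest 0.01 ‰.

Salt balance: 18,400×39.6 + 9,050×S = 27,450×27.1
728,640 + 9,050·S = 743,895
S = (743,895 − 728,640) / 9,050 = 1.6856 ‰

1.69 ‰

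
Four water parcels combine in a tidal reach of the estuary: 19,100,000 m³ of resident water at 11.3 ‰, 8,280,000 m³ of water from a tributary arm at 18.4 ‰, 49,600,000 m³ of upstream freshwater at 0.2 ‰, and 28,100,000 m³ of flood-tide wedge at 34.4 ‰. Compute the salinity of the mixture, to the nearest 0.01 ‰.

Weighted by volume,
salt = 19,100,000×11.3 + 8,280,000×18.4 + 49,600,000×0.2 + 28,100,000×34.4 = 215,830,000 + 152,352,000 + 9,920,000 + 966,640,000 = 1,344,742,000
volume = 19,100,000 + 8,280,000 + 49,600,000 + 28,100,000 = 105,080,000 m³
S = 1,344,742,000 / 105,080,000 = 12.7973 ‰

12.80 ‰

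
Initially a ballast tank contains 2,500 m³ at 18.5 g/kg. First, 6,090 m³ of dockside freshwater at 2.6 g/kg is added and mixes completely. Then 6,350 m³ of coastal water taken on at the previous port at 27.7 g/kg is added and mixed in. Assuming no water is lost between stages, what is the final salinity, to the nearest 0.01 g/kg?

15.93 g/kg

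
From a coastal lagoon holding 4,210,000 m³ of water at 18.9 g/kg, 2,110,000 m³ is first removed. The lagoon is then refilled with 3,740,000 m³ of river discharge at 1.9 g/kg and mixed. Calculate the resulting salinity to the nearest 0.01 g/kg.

Remaining after removal: 2,100,000 m³ at 18.9 g/kg (salt = 39,690,000)
After addition: salt = 39,690,000 + 3,740,000×1.9 = 46,796,000; volume = 5,840,000 m³
S = 46,796,000 / 5,840,000 = 8.013 g/kg

8.01 g/kg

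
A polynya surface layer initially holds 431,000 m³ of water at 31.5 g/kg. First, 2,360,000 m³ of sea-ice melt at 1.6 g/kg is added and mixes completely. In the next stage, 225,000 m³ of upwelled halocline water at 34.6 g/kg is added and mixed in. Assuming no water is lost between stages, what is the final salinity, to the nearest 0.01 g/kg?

Conserving salt mass:
Initial salt = 431,000×31.5 = 13,576,500
After stage 1: salt = 13,576,500 + 2,360,000×1.6 = 17,352,500; volume = 2,791,000 m³; S = 6.217 g/kg
After stage 2: salt = 17,352,500 + 225,000×34.6 = 25,137,500; volume = 3,016,000 m³
S = 25,137,500 / 3,016,000 = 8.3347 g/kg

8.33 g/kg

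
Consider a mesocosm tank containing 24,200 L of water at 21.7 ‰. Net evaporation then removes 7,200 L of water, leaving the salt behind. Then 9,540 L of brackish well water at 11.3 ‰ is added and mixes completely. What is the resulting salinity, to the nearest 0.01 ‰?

23.85 ‰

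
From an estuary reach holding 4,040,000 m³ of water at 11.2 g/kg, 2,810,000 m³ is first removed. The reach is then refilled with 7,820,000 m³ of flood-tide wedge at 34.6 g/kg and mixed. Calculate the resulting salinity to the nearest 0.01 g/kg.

Remaining after removal: 1,230,000 m³ at 11.2 g/kg (salt = 13,776,000)
After addition: salt = 13,776,000 + 7,820,000×34.6 = 284,348,000; volume = 9,050,000 m³
S = 284,348,000 / 9,050,000 = 31.4197 g/kg

31.42 g/kg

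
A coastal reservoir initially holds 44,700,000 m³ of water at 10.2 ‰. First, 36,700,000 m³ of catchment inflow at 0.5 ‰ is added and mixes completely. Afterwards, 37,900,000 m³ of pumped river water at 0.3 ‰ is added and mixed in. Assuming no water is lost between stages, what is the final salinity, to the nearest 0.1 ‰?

Salt balance:
Initial salt = 44,700,000×10.2 = 455,940,000
After stage 1: salt = 455,940,000 + 36,700,000×0.5 = 474,290,000; volume = 81,400,000 m³; S = 5.827 ‰
After stage 2: salt = 474,290,000 + 37,900,000×0.3 = 485,660,000; volume = 119,300,000 m³
S = 485,660,000 / 119,300,000 = 4.0709 ‰

4.1 ‰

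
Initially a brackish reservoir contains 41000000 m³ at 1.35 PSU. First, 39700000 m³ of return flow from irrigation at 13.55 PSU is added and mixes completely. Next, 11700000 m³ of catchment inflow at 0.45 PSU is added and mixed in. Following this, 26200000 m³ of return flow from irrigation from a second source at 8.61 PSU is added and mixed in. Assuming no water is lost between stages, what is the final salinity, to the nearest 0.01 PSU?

Conserving salt mass:
Initial salt = 41,000,000×1.35 = 55,350,000
After stage 1: salt = 55,350,000 + 39,700,000×13.55 = 593,285,000; volume = 80,700,000 m³; S = 7.352 PSU
After stage 2: salt = 593,285,000 + 11,700,000×0.45 = 598,550,000; volume = 92,400,000 m³; S = 6.478 PSU
After stage 3: salt = 598,550,000 + 26,200,000×8.61 = 824,132,000; volume = 118,600,000 m³
S = 824,132,000 / 118,600,000 = 6.9488 PSU

6.95 PSU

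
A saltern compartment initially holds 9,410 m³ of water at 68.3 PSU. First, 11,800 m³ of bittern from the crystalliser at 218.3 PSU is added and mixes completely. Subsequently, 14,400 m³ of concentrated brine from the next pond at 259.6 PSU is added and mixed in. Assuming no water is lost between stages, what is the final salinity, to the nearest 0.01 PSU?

By conservation of dissolved salt,
Initial salt = 9,410×68.3 = 642,703
After stage 1: salt = 642,703 + 11,800×218.3 = 3,218,643; volume = 21,210 m³; S = 151.751 PSU
After stage 2: salt = 3,218,643 + 14,400×259.6 = 6,956,883; volume = 35,610 m³
S = 6,956,883 / 35,610 = 195.3632 PSU

195.36 PSU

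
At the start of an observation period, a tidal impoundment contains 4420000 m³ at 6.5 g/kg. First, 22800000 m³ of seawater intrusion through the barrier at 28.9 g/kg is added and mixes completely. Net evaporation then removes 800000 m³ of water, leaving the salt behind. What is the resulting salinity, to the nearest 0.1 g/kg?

After mixing: salt = 4,420,000×6.5 + 22,800,000×28.9 = 687,650,000; volume = 27,220,000 m³
After evaporation: salt unchanged = 687,650,000; volume = 27,220,000 − 800,000 = 26,420,000 m³
S = 687,650,000 / 26,420,000 = 26.0276 g/kg

26.0 g/kg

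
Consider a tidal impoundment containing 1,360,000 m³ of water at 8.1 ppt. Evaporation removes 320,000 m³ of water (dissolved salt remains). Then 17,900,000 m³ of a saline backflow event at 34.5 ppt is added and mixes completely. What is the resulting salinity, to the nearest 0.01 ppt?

After evaporation: salt = 1,360,000×8.1 = 11,016,000; volume = 1,360,000 − 320,000 = 1,040,000 m³
After mixing: salt = 11,016,000 + 17,900,000×34.5 = 628,566,000; volume = 1,040,000 + 17,900,000 = 18,940,000 m³
S = 628,566,000 / 18,940,000 = 33.1872 ppt

33.19 ppt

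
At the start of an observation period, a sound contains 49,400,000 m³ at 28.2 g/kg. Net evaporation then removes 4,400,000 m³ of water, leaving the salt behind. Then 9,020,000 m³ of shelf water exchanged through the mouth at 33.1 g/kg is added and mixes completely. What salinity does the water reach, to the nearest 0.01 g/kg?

After evaporation: salt = 49,400,000×28.2 = 1,393,080,000; volume = 49,400,000 − 4,400,000 = 45,000,000 m³
After mixing: salt = 1,393,080,000 + 9,020,000×33.1 = 1,691,642,000; volume = 45,000,000 + 9,020,000 = 54,020,000 m³
S = 1,691,642,000 / 54,020,000 = 31.3151 g/kg

31.32 g/kg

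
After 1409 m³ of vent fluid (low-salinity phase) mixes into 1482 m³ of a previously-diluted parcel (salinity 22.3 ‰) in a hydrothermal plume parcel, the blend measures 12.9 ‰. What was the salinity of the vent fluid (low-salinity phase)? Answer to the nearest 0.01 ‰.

3.01 ‰

Salt balance: 1,482×22.3 + 1,409×S = 2,891×12.9
33,048.6 + 1,409·S = 37,293.9
S = (37,293.9 − 33,048.6) / 1,409 = 3.013 ‰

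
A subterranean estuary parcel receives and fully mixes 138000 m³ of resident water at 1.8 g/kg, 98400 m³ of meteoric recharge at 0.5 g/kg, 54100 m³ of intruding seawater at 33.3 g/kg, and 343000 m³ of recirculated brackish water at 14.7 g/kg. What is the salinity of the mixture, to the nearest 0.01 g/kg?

Mass of salt is conserved:
salt = 138,000×1.8 + 98,400×0.5 + 54,100×33.3 + 343,000×14.7 = 248,400 + 49,200 + 1,801,530 + 5,042,100 = 7,141,230
volume = 138,000 + 98,400 + 54,100 + 343,000 = 633,500 m³
S = 7,141,230 / 633,500 = 11.2727 g/kg

11.27 g/kg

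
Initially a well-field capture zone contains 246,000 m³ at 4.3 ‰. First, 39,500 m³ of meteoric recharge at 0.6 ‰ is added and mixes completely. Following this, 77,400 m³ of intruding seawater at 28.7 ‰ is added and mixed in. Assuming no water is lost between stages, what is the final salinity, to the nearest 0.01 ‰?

9.10 ‰

Total salt / total volume:
Initial salt = 246,000×4.3 = 1,057,800
After stage 1: salt = 1,057,800 + 39,500×0.6 = 1,081,500; volume = 285,500 m³; S = 3.788 ‰
After stage 2: salt = 1,081,500 + 77,400×28.7 = 3,302,880; volume = 362,900 m³
S = 3,302,880 / 362,900 = 9.1014 ‰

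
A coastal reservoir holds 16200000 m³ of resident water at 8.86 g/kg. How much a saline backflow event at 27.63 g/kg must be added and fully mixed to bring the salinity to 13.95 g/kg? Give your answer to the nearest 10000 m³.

6030000 m³

Salt balance: 16,200,000×8.86 + V×27.63 = (16,200,000+V)×13.95
143,532,000 + 27.63V = 225,990,000 + 13.95V
82,458,000 = 13.68V
V = 6,027,631.58 m³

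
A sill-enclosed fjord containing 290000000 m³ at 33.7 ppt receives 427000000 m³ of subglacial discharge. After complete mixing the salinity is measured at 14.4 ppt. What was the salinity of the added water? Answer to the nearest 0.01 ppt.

Salt balance: 290,000,000×33.7 + 427,000,000×S = 717,000,000×14.4
9,773,000,000 + 427,000,000·S = 10,324,800,000
S = (10,324,800,000 − 9,773,000,000) / 427,000,000 = 1.2923 ppt

1.29 ppt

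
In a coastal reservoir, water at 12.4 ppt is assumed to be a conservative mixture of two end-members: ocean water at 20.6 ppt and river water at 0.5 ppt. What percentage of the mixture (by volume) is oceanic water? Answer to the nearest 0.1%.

Let g be the oceanic fraction. Salt balance per unit volume:
g×20.6 + (1−g)×0.5 = 12.4
g = (12.4 − 0.5) / (20.6 − 0.5) = 11.9/20.1 = 0.592

59.2%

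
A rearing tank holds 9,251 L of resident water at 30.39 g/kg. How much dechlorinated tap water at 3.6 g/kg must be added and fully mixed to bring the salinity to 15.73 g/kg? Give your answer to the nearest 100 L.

11200 L

Salt balance: 9,251×30.39 + V×3.6 = (9,251+V)×15.73
281,137.89 + 3.6V = 145,518.23 + 15.73V
135,619.66 = 12.13V
V = 11,180.52 L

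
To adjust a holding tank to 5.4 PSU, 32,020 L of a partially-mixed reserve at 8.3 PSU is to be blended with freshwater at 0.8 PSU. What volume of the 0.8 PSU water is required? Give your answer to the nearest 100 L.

Salt balance: 32,020×8.3 + V×0.8 = (32,020+V)×5.4
265,766 + 0.8V = 172,908 + 5.4V
92,858 = 4.6V
V = 20,186.52 L

20200 L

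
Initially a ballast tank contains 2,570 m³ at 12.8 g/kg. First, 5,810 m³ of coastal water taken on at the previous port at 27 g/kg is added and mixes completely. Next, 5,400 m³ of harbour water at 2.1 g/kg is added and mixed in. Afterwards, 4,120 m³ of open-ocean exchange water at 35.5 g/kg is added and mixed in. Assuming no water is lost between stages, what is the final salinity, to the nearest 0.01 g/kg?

19.41 g/kg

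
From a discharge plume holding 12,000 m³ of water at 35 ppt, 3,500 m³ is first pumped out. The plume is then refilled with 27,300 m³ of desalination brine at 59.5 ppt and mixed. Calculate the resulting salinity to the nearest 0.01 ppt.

53.68 ppt

Remaining after removal: 8,500 m³ at 35 ppt (salt = 297,500)
After addition: salt = 297,500 + 27,300×59.5 = 1,921,850; volume = 35,800 m³
S = 1,921,850 / 35,800 = 53.683 ppt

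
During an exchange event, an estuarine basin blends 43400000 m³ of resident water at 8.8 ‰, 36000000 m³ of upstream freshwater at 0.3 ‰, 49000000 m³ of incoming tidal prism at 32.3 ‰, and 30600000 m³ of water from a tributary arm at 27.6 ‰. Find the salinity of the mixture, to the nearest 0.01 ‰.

Total salt / total volume:
salt = 43,400,000×8.8 + 36,000,000×0.3 + 49,000,000×32.3 + 30,600,000×27.6 = 381,920,000 + 10,800,000 + 1,582,700,000 + 844,560,000 = 2,819,980,000
volume = 43,400,000 + 36,000,000 + 49,000,000 + 30,600,000 = 159,000,000 m³
S = 2,819,980,000 / 159,000,000 = 17.7357 ‰

17.74 ‰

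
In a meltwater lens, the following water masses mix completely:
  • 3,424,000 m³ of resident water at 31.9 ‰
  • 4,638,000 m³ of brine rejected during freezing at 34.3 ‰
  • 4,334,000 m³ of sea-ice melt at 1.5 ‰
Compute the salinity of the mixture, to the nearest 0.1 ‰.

Conserving salt mass:
salt = 3,424,000×31.9 + 4,638,000×34.3 + 4,334,000×1.5 = 109,225,600 + 159,083,400 + 6,501,000 = 274,810,000
volume = 3,424,000 + 4,638,000 + 4,334,000 = 12,396,000 m³
S = 274,810,000 / 12,396,000 = 22.169 ‰

22.2 ‰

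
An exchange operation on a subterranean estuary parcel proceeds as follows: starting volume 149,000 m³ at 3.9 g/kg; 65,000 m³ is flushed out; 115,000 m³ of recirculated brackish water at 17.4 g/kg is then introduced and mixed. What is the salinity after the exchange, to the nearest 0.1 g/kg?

Remaining after removal: 84,000 m³ at 3.9 g/kg (salt = 327,600)
After addition: salt = 327,600 + 115,000×17.4 = 2,328,600; volume = 199,000 m³
S = 2,328,600 / 199,000 = 11.7015 g/kg

11.7 g/kg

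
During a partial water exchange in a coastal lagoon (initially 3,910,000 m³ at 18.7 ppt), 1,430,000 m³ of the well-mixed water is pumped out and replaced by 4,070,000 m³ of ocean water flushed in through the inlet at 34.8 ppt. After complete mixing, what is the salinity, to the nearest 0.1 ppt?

28.7 ppt

Remaining after removal: 2,480,000 m³ at 18.7 ppt (salt = 46,376,000)
After addition: salt = 46,376,000 + 4,070,000×34.8 = 188,012,000; volume = 6,550,000 m³
S = 188,012,000 / 6,550,000 = 28.7041 ppt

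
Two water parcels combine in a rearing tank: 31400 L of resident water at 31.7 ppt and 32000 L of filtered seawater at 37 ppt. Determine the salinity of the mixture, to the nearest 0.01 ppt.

Conserving salt mass:
salt = 31,400×31.7 + 32,000×37 = 995,380 + 1,184,000 = 2,179,380
volume = 31,400 + 32,000 = 63,400 L
S = 2,179,380 / 63,400 = 34.3751 ppt

34.38 ppt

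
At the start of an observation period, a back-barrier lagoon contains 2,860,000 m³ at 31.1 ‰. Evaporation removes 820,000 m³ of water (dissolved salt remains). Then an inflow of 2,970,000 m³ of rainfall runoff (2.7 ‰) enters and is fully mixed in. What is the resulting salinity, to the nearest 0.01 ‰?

After evaporation: salt = 2,860,000×31.1 = 88,946,000; volume = 2,860,000 − 820,000 = 2,040,000 m³
After mixing: salt = 88,946,000 + 2,970,000×2.7 = 96,965,000; volume = 2,040,000 + 2,970,000 = 5,010,000 m³
S = 96,965,000 / 5,010,000 = 19.3543 ‰

19.35 ‰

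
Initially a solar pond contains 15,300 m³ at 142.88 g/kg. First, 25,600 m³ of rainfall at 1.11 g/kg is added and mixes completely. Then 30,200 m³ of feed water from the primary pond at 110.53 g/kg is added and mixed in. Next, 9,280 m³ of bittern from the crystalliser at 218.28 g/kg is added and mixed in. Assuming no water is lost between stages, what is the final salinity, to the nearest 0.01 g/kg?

By conservation of dissolved salt,
Initial salt = 15,300×142.88 = 2,186,064
After stage 1: salt = 2,186,064 + 25,600×1.11 = 2,214,480; volume = 40,900 m³; S = 54.144 g/kg
After stage 2: salt = 2,214,480 + 30,200×110.53 = 5,552,486; volume = 71,100 m³; S = 78.094 g/kg
After stage 3: salt = 5,552,486 + 9,280×218.28 = 7,578,124.4; volume = 80,380 m³
S = 7,578,124.4 / 80,380 = 94.2787 g/kg

94.28 g/kg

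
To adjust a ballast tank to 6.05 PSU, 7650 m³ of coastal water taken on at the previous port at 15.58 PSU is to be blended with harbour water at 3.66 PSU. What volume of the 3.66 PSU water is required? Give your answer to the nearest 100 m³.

30500 m³

Salt balance: 7,650×15.58 + V×3.66 = (7,650+V)×6.05
119,187 + 3.66V = 46,282.5 + 6.05V
72,904.5 = 2.39V
V = 30,503.97 m³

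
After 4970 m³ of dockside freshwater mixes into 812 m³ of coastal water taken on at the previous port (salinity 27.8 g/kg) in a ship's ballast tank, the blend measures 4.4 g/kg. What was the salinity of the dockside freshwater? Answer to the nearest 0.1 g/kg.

Salt balance: 812×27.8 + 4,970×S = 5,782×4.4
22,573.6 + 4,970·S = 25,440.8
S = (25,440.8 − 22,573.6) / 4,970 = 0.5769 g/kg

0.6 g/kg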